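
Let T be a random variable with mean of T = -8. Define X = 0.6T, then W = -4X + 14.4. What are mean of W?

mean of W = 33.6

mean of X = 0.6·(-8) = -4.8.
mean of W = (-4)·(-4.8) + 14.4 = 33.6.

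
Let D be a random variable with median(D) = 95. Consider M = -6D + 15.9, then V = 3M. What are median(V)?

median(M) = (-6)·95 + 15.9 = -554.1.
median(V) = 3·(-554.1) = -1662.3.

median(V) = -1662.3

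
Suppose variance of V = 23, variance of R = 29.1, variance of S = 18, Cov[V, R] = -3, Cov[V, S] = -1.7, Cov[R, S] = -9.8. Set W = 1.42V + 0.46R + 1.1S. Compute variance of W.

variance of W = a²·variance of V + b²·variance of R + c²·variance of S + 2ab·Cov[V, R] + 2ac·Cov[V, S] + 2bc·Cov[R, S], with a = 1.42, b = 0.46, c = 1.1.
= 46.3772 + 6.15756 + 21.78 + (-3.9192) + (-5.3108) + (-9.9176)
= 55.16716.

variance of W = 55.16716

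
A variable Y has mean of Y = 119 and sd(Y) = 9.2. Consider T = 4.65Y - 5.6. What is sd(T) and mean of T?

sd(T) = 42.78, mean of T = 547.75

T = 4.65Y - 5.6 is linear with a = 4.65, b = -5.6.
sd(T) = |a|·sd(Y) = |4.65|·9.2 = 42.78.
mean of T = a·mean of Y + b = 4.65·119 + (-5.6) = 547.75.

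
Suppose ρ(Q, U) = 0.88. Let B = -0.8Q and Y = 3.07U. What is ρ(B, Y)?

Linear rescalings preserve |correlation|; the slopes -0.8 and 3.07 have opposite signs, so the correlation flips sign: ρ(B, Y) = −ρ(Q, U) = -0.88.

ρ(B, Y) = -0.88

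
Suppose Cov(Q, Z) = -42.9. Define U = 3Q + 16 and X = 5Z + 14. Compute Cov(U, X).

Cov(U, X) = -643.5

Cov(U, X) = a·c·Cov(Q, Z) = 3·5·(-42.9) = -643.5. Additive constants drop out.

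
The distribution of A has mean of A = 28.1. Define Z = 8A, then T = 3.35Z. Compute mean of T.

mean of Z = 8·28.1 = 224.8.
mean of T = 3.35·224.8 = 753.08.

mean of T = 753.08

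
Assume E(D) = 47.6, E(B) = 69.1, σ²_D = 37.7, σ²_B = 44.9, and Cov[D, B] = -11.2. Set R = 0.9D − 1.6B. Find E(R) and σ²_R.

E(R) = 0.9·E(D) + (-1.6)·E(B) = 0.9·47.6 + (-1.6)·69.1 = -67.72.
σ²_R = a²·σ²_D + b²·σ²_B + 2ab·Cov[D, B] with a = 0.9, b = -1.6.
= 0.9²·37.7 + (-1.6)²·44.9 + 2·0.9·(-1.6)·(-11.2)
= 30.537 + 114.944 + 32.256 = 177.737.

E(R) = -67.72, σ²_R = 177.737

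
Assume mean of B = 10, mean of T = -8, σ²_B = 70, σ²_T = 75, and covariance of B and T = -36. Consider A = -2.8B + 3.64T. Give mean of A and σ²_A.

mean of A = (-2.8)·mean of B + 3.64·mean of T = (-2.8)·10 + 3.64·(-8) = -57.12.
σ²_A = a²·σ²_B + b²·σ²_T + 2ab·covariance of B and T with a = -2.8, b = 3.64.
= (-2.8)²·70 + 3.64²·75 + 2·(-2.8)·3.64·(-36)
= 548.8 + 993.72 + 733.824 = 2276.344.

mean of A = -57.12, σ²_A = 2276.344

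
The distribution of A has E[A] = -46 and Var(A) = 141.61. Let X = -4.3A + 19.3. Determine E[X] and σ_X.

E[X] = 217.1, σ_X = 51.17

X = -4.3A + 19.3 is linear with a = -4.3, b = 19.3.
E[X] = a·E[A] + b = (-4.3)·(-46) + 19.3 = 217.1.
σ_A = √141.61 = 11.9.
σ_X = |a|·σ_A = |-4.3|·11.9 = 51.17.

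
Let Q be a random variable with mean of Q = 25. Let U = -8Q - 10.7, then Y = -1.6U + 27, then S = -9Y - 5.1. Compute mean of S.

mean of U = (-8)·25 + (-10.7) = -210.7.
mean of Y = (-1.6)·(-210.7) + 27 = 364.12.
mean of S = (-9)·364.12 + (-5.1) = -3282.18.

mean of S = -3282.18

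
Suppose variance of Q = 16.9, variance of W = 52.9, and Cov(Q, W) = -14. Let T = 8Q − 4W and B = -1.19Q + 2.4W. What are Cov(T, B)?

Cov(T, B) = -1004.168

By bilinearity, Cov(T, B) = ac·variance of Q + bd·variance of W + (ad+bc)·Cov(Q, W), with a=8, b=-4, c=-1.19, d=2.4.
ac·variance of Q = 8·(-1.19)·16.9 = -160.888
bd·variance of W = (-4)·2.4·52.9 = -507.84
(ad+bc)·Cov(Q, W) = (23.96)·(-14) = -335.44
Cov(T, B) = -160.888 + (-507.84) + (-335.44) = -1004.168.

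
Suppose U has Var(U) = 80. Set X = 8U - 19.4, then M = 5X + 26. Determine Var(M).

Var(M) = 128000

Var(X) = 8²·80 = 5120.
Var(M) = 5²·5120 = 128000.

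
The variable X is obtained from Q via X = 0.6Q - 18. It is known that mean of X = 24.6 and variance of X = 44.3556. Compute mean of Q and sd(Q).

From X = 0.6Q - 18: mean of X = a·mean of Q + b, so mean of Q = (mean of X − b)/a = (24.6 − (-18))/0.6 = 71.
sd(X) = √44.3556 = 6.66.
sd(X) = |a|·sd(Q), so sd(Q) = 6.66/|0.6| = 11.1.

mean of Q = 71, sd(Q) = 11.1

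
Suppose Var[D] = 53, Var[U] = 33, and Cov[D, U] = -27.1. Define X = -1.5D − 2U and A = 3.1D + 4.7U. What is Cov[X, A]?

Cov[X, A] = -197.575

By bilinearity, Cov[X, A] = ac·Var[D] + bd·Var[U] + (ad+bc)·Cov[D, U], with a=-1.5, b=-2, c=3.1, d=4.7.
ac·Var[D] = (-1.5)·3.1·53 = -246.45
bd·Var[U] = (-2)·4.7·33 = -310.2
(ad+bc)·Cov[D, U] = (-13.25)·(-27.1) = 359.075
Cov[X, A] = -246.45 + (-310.2) + 359.075 = -197.575.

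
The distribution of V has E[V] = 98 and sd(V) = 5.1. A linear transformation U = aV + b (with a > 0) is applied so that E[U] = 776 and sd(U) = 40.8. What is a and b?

a = 8, b = -8

sd(U) = a·sd(V) (a > 0), so a = 40.8/5.1 = 8.
E[U] = a·E[V] + b, so b = 776 − 8·98 = -8.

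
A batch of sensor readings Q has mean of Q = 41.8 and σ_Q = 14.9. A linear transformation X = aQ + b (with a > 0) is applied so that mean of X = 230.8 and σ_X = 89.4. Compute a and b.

σ_X = a·σ_Q (a > 0), so a = 89.4/14.9 = 6.
mean of X = a·mean of Q + b, so b = 230.8 − 6·41.8 = -20.

a = 6, b = -20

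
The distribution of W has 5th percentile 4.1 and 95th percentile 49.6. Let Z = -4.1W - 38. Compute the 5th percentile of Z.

Since a = -4.1 < 0 the transformation is decreasing, reversing order: the 5th percentile of Z corresponds to the 95th percentile of W.
So P_{5}(Z) = a·P_{95}(W) + b = (-4.1)·49.6 + (-38) = -241.36.

5th percentile of Z = -241.36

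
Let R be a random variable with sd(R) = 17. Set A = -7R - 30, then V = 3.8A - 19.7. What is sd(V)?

sd(V) = 452.2

sd(A) = |-7|·17 = 119.
sd(V) = |3.8|·119 = 452.2.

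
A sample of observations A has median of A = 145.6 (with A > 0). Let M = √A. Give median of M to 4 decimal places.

median of M = 12.0665

√A is monotone on this domain, so median of M = √(145.6) ≈ 12.0665.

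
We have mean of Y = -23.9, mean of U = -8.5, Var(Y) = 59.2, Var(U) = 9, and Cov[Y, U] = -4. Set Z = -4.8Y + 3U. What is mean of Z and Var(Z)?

mean of Z = 89.22, Var(Z) = 1560.168

mean of Z = (-4.8)·mean of Y + 3·mean of U = (-4.8)·(-23.9) + 3·(-8.5) = 89.22.
Var(Z) = a²·Var(Y) + b²·Var(U) + 2ab·Cov[Y, U] with a = -4.8, b = 3.
= (-4.8)²·59.2 + 3²·9 + 2·(-4.8)·3·(-4)
= 1363.968 + 81 + 115.2 = 1560.168.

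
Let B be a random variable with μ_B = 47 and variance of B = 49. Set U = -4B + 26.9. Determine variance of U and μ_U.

U = -4B + 26.9 is linear with a = -4, b = 26.9.
variance of U = a²·variance of B = (-4)²·49 = 784 (the additive constant 26.9 does not affect variance).
μ_U = a·μ_B + b = (-4)·47 + 26.9 = -161.1.

variance of U = 784, μ_U = -161.1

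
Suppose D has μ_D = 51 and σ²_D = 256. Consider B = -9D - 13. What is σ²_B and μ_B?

σ²_B = 20736, μ_B = -472

B = -9D - 13 is linear with a = -9, b = -13.
σ²_B = a²·σ²_D = (-9)²·256 = 20736 (the additive constant -13 does not affect variance).
μ_B = a·μ_D + b = (-9)·51 + (-13) = -472.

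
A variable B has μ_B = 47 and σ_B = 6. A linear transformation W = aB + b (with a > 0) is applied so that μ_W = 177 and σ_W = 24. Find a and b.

a = 4, b = -11

σ_W = a·σ_B (a > 0), so a = 24/6 = 4.
μ_W = a·μ_B + b, so b = 177 − 4·47 = -11.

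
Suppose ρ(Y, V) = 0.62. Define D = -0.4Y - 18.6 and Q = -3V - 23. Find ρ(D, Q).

Linear rescalings preserve correlation up to sign; here the slopes -0.4 and -3 have the same sign, so ρ(D, Q) = ρ(Y, V) = 0.62.

ρ(D, Q) = 0.62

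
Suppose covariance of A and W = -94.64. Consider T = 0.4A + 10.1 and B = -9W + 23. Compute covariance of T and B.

covariance of T and B = 340.704

covariance of T and B = a·c·covariance of A and W = 0.4·(-9)·(-94.64) = 340.704. Additive constants drop out.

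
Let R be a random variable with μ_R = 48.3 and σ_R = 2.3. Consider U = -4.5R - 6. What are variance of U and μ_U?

U = -4.5R - 6 is linear with a = -4.5, b = -6.
variance of R = 2.3² = 5.29.
variance of U = a²·variance of R = (-4.5)²·5.29 = 107.1225 (the additive constant -6 does not affect variance).
μ_U = a·μ_R + b = (-4.5)·48.3 + (-6) = -223.35.

variance of U = 107.1225, μ_U = -223.35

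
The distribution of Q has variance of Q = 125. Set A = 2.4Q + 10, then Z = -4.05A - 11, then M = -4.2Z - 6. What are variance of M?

variance of A = 2.4²·125 = 720.
variance of Z = (-4.05)²·720 = 11809.8.
variance of M = (-4.2)²·11809.8 = 208324.872.

variance of M = 208324.872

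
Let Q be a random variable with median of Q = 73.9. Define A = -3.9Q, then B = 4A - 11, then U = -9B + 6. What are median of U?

median of A = (-3.9)·73.9 = -288.21.
median of B = 4·(-288.21) + (-11) = -1163.84.
median of U = (-9)·(-1163.84) + 6 = 10480.56.

median of U = 10480.56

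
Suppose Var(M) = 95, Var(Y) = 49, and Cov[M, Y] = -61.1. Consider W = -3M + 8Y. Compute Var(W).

Var(W) = 6923.8

Var(W) = a²·Var(M) + b²·Var(Y) + 2ab·Cov[M, Y] with a = -3, b = 8.
= (-3)²·95 + 8²·49 + 2·(-3)·8·(-61.1)
= 855 + 3136 + 2932.8 = 6923.8.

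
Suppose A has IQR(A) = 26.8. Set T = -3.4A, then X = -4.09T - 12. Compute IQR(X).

IQR(T) = |-3.4|·26.8 = 91.12.
IQR(X) = |-4.09|·91.12 = 372.6808.

IQR(X) = 372.6808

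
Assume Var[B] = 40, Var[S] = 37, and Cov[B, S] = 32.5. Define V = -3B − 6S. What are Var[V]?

Var[V] = 2862

Var[V] = a²·Var[B] + b²·Var[S] + 2ab·Cov[B, S] with a = -3, b = -6.
= (-3)²·40 + (-6)²·37 + 2·(-3)·(-6)·32.5
= 360 + 1332 + 1170 = 2862.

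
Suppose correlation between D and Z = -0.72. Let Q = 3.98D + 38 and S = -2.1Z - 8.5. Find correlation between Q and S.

Linear rescalings preserve |correlation|; the slopes 3.98 and -2.1 have opposite signs, so the correlation flips sign: correlation between Q and S = −correlation between D and Z = 0.72.

correlation between Q and S = 0.72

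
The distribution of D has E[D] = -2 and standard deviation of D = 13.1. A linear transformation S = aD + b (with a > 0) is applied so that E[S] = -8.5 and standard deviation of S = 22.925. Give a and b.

standard deviation of S = a·standard deviation of D (a > 0), so a = 22.925/13.1 = 1.75.
E[S] = a·E[D] + b, so b = -8.5 − 1.75·(-2) = -5.

a = 1.75, b = -5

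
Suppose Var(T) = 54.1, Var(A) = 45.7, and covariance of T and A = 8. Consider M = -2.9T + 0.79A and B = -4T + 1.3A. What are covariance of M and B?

By bilinearity, covariance of M and B = ac·Var(T) + bd·Var(A) + (ad+bc)·covariance of T and A, with a=-2.9, b=0.79, c=-4, d=1.3.
ac·Var(T) = (-2.9)·(-4)·54.1 = 627.56
bd·Var(A) = 0.79·1.3·45.7 = 46.9339
(ad+bc)·covariance of T and A = (-6.93)·8 = -55.44
covariance of M and B = 627.56 + 46.9339 + (-55.44) = 619.0539.

covariance of M and B = 619.0539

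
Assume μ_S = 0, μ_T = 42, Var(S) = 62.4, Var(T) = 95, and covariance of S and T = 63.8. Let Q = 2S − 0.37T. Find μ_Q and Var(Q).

μ_Q = -15.54, Var(Q) = 168.1815

μ_Q = 2·μ_S + (-0.37)·μ_T = 2·0 + (-0.37)·42 = -15.54.
Var(Q) = a²·Var(S) + b²·Var(T) + 2ab·covariance of S and T with a = 2, b = -0.37.
= 2²·62.4 + (-0.37)²·95 + 2·2·(-0.37)·63.8
= 249.6 + 13.0055 + (-94.424) = 168.1815.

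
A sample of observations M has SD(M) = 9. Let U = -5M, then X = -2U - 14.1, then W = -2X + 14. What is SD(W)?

SD(U) = |-5|·9 = 45.
SD(X) = |-2|·45 = 90.
SD(W) = |-2|·90 = 180.

SD(W) = 180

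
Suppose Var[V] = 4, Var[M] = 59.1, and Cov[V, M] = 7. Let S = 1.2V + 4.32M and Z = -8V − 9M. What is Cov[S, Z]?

By bilinearity, Cov[S, Z] = ac·Var[V] + bd·Var[M] + (ad+bc)·Cov[V, M], with a=1.2, b=4.32, c=-8, d=-9.
ac·Var[V] = 1.2·(-8)·4 = -38.4
bd·Var[M] = 4.32·(-9)·59.1 = -2297.808
(ad+bc)·Cov[V, M] = (-45.36)·7 = -317.52
Cov[S, Z] = -38.4 + (-2297.808) + (-317.52) = -2653.728.

Cov[S, Z] = -2653.728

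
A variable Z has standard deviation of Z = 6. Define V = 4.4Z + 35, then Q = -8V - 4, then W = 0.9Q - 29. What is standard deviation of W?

standard deviation of V = |4.4|·6 = 26.4.
standard deviation of Q = |-8|·26.4 = 211.2.
standard deviation of W = |0.9|·211.2 = 190.08.

standard deviation of W = 190.08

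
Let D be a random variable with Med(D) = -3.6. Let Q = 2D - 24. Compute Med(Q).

Med(Q) = -31.2

A linear map preserves order up to sign, so Med(Q) = a·Med(D) + b = 2·(-3.6) + (-24) = -31.2.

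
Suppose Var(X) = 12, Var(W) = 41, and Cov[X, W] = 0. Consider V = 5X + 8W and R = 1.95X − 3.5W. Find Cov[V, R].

Cov[V, R] = -1031

By bilinearity, Cov[V, R] = ac·Var(X) + bd·Var(W) + (ad+bc)·Cov[X, W], with a=5, b=8, c=1.95, d=-3.5.
ac·Var(X) = 5·1.95·12 = 117
bd·Var(W) = 8·(-3.5)·41 = -1148
(ad+bc)·Cov[X, W] = (-1.9)·0 = 0
Cov[V, R] = 117 + (-1148) + 0 = -1031.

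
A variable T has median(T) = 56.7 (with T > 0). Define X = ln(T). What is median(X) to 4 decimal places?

ln(T) is monotone on this domain, so median(X) = ln(56.7) ≈ 4.0378.

median(X) = 4.0378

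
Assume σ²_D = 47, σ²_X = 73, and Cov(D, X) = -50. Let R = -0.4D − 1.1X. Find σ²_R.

σ²_R = a²·σ²_D + b²·σ²_X + 2ab·Cov(D, X) with a = -0.4, b = -1.1.
= (-0.4)²·47 + (-1.1)²·73 + 2·(-0.4)·(-1.1)·(-50)
= 7.52 + 88.33 + (-44) = 51.85.

σ²_R = 51.85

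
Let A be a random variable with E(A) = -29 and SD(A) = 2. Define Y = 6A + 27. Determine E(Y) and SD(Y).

Y = 6A + 27 is linear with a = 6, b = 27.
E(Y) = a·E(A) + b = 6·(-29) + 27 = -147.
SD(Y) = |a|·SD(A) = |6|·2 = 12.

E(Y) = -147, SD(Y) = 12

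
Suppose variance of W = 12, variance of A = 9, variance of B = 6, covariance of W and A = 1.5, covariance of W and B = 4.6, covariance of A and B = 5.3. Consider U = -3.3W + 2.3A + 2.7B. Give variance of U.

variance of U = a²·variance of W + b²·variance of A + c²·variance of B + 2ab·covariance of W and A + 2ac·covariance of W and B + 2bc·covariance of A and B, with a = -3.3, b = 2.3, c = 2.7.
= 130.68 + 47.61 + 43.74 + (-22.77) + (-81.972) + 65.826
= 183.114.

variance of U = 183.114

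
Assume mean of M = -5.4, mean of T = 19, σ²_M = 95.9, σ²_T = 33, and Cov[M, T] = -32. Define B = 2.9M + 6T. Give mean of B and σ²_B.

mean of B = 98.34, σ²_B = 880.919

mean of B = 2.9·mean of M + 6·mean of T = 2.9·(-5.4) + 6·19 = 98.34.
σ²_B = a²·σ²_M + b²·σ²_T + 2ab·Cov[M, T] with a = 2.9, b = 6.
= 2.9²·95.9 + 6²·33 + 2·2.9·6·(-32)
= 806.519 + 1188 + (-1113.6) = 880.919.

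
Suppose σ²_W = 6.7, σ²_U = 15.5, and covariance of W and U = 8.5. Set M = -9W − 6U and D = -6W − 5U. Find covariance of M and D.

By bilinearity, covariance of M and D = ac·σ²_W + bd·σ²_U + (ad+bc)·covariance of W and U, with a=-9, b=-6, c=-6, d=-5.
ac·σ²_W = (-9)·(-6)·6.7 = 361.8
bd·σ²_U = (-6)·(-5)·15.5 = 465
(ad+bc)·covariance of W and U = (81)·8.5 = 688.5
covariance of M and D = 361.8 + 465 + 688.5 = 1515.3.

covariance of M and D = 1515.3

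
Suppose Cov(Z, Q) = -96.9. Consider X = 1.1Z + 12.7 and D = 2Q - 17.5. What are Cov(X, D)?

Cov(X, D) = a·c·Cov(Z, Q) = 1.1·2·(-96.9) = -213.18. Additive constants drop out.

Cov(X, D) = -213.18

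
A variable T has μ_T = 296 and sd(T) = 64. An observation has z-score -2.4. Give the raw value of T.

T = μ_T + z·sd(T) = 296 + (-2.4)·64 = 142.4.

T = 142.4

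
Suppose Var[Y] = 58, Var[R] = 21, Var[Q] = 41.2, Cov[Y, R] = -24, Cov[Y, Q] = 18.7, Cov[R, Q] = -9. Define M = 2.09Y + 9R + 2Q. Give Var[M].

Var[M] = a²·Var[Y] + b²·Var[R] + c²·Var[Q] + 2ab·Cov[Y, R] + 2ac·Cov[Y, Q] + 2bc·Cov[R, Q], with a = 2.09, b = 9, c = 2.
= 253.3498 + 1701 + 164.8 + (-902.88) + 156.332 + (-324)
= 1048.6018.

Var[M] = 1048.6018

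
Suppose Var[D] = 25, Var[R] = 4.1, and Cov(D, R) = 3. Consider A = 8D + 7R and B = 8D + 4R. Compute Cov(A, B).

By bilinearity, Cov(A, B) = ac·Var[D] + bd·Var[R] + (ad+bc)·Cov(D, R), with a=8, b=7, c=8, d=4.
ac·Var[D] = 8·8·25 = 1600
bd·Var[R] = 7·4·4.1 = 114.8
(ad+bc)·Cov(D, R) = (88)·3 = 264
Cov(A, B) = 1600 + 114.8 + 264 = 1978.8.

Cov(A, B) = 1978.8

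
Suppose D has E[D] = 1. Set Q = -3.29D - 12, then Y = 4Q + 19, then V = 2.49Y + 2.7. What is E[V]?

E[Q] = (-3.29)·1 + (-12) = -15.29.
E[Y] = 4·(-15.29) + 19 = -42.16.
E[V] = 2.49·(-42.16) + 2.7 = -102.2784.

E[V] = -102.2784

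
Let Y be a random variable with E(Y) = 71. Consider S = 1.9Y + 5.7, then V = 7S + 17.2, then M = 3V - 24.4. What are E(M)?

E(S) = 1.9·71 + 5.7 = 140.6.
E(V) = 7·140.6 + 17.2 = 1001.4.
E(M) = 3·1001.4 + (-24.4) = 2979.8.

E(M) = 2979.8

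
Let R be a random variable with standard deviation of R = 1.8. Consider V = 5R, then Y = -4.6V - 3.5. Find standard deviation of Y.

standard deviation of Y = 41.4

standard deviation of V = |5|·1.8 = 9.
standard deviation of Y = |-4.6|·9 = 41.4.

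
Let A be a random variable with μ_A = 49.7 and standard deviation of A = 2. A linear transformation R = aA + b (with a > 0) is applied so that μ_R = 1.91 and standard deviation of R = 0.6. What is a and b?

a = 0.3, b = -13

standard deviation of R = a·standard deviation of A (a > 0), so a = 0.6/2 = 0.3.
μ_R = a·μ_A + b, so b = 1.91 − 0.3·49.7 = -13.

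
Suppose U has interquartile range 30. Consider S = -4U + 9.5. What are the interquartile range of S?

IQR(S) = 120

Under S = aU + b, IQR(S) = |a|·IQR(U) = |-4|·30 = 120 (shifts cancel; spread scales by |a|).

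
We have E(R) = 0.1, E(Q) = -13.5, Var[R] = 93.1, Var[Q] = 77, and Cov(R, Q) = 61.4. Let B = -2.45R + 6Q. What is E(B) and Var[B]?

E(B) = -81.245, Var[B] = 1525.67275

E(B) = (-2.45)·E(R) + 6·E(Q) = (-2.45)·0.1 + 6·(-13.5) = -81.245.
Var[B] = a²·Var[R] + b²·Var[Q] + 2ab·Cov(R, Q) with a = -2.45, b = 6.
= (-2.45)²·93.1 + 6²·77 + 2·(-2.45)·6·61.4
= 558.83275 + 2772 + (-1805.16) = 1525.67275.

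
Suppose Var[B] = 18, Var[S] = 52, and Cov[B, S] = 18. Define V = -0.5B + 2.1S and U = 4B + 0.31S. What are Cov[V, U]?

By bilinearity, Cov[V, U] = ac·Var[B] + bd·Var[S] + (ad+bc)·Cov[B, S], with a=-0.5, b=2.1, c=4, d=0.31.
ac·Var[B] = (-0.5)·4·18 = -36
bd·Var[S] = 2.1·0.31·52 = 33.852
(ad+bc)·Cov[B, S] = (8.245)·18 = 148.41
Cov[V, U] = -36 + 33.852 + 148.41 = 146.262.

Cov[V, U] = 146.262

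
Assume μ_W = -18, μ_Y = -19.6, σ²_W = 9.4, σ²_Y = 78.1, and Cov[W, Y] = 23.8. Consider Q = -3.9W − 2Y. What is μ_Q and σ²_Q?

μ_Q = (-3.9)·μ_W + (-2)·μ_Y = (-3.9)·(-18) + (-2)·(-19.6) = 109.4.
σ²_Q = a²·σ²_W + b²·σ²_Y + 2ab·Cov[W, Y] with a = -3.9, b = -2.
= (-3.9)²·9.4 + (-2)²·78.1 + 2·(-3.9)·(-2)·23.8
= 142.974 + 312.4 + 371.28 = 826.654.

μ_Q = 109.4, σ²_Q = 826.654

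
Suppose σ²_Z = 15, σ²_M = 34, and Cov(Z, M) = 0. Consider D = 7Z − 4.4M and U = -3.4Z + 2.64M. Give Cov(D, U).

Cov(D, U) = -751.944

By bilinearity, Cov(D, U) = ac·σ²_Z + bd·σ²_M + (ad+bc)·Cov(Z, M), with a=7, b=-4.4, c=-3.4, d=2.64.
ac·σ²_Z = 7·(-3.4)·15 = -357
bd·σ²_M = (-4.4)·2.64·34 = -394.944
(ad+bc)·Cov(Z, M) = (33.44)·0 = 0
Cov(D, U) = -357 + (-394.944) + 0 = -751.944.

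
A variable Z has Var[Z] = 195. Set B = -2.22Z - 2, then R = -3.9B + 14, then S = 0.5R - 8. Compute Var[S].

Var[B] = (-2.22)²·195 = 961.038.
Var[R] = (-3.9)²·961.038 = 14617.38798.
Var[S] = 0.5²·14617.38798 = 3654.346995.

Var[S] = 3654.346995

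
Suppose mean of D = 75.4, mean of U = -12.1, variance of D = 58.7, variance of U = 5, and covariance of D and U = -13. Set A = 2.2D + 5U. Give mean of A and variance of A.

mean of A = 105.38, variance of A = 123.108

mean of A = 2.2·mean of D + 5·mean of U = 2.2·75.4 + 5·(-12.1) = 105.38.
variance of A = a²·variance of D + b²·variance of U + 2ab·covariance of D and U with a = 2.2, b = 5.
= 2.2²·58.7 + 5²·5 + 2·2.2·5·(-13)
= 284.108 + 125 + (-286) = 123.108.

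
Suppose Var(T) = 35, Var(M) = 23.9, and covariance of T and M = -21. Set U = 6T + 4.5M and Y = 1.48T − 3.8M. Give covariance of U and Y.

covariance of U and Y = 241.05

By bilinearity, covariance of U and Y = ac·Var(T) + bd·Var(M) + (ad+bc)·covariance of T and M, with a=6, b=4.5, c=1.48, d=-3.8.
ac·Var(T) = 6·1.48·35 = 310.8
bd·Var(M) = 4.5·(-3.8)·23.9 = -408.69
(ad+bc)·covariance of T and M = (-16.14)·(-21) = 338.94
covariance of U and Y = 310.8 + (-408.69) + 338.94 = 241.05.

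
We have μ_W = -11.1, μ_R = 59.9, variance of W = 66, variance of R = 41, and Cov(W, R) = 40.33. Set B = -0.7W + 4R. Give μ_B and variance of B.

μ_B = (-0.7)·μ_W + 4·μ_R = (-0.7)·(-11.1) + 4·59.9 = 247.37.
variance of B = a²·variance of W + b²·variance of R + 2ab·Cov(W, R) with a = -0.7, b = 4.
= (-0.7)²·66 + 4²·41 + 2·(-0.7)·4·40.33
= 32.34 + 656 + (-225.848) = 462.492.

μ_B = 247.37, variance of B = 462.492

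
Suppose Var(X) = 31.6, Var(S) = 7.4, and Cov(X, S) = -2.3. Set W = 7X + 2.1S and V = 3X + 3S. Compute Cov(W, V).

Cov(W, V) = 647.43

By bilinearity, Cov(W, V) = ac·Var(X) + bd·Var(S) + (ad+bc)·Cov(X, S), with a=7, b=2.1, c=3, d=3.
ac·Var(X) = 7·3·31.6 = 663.6
bd·Var(S) = 2.1·3·7.4 = 46.62
(ad+bc)·Cov(X, S) = (27.3)·(-2.3) = -62.79
Cov(W, V) = 663.6 + 46.62 + (-62.79) = 647.43.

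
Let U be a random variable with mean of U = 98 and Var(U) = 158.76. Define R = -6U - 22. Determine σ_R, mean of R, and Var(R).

R = -6U - 22 is linear with a = -6, b = -22.
σ_U = √158.76 = 12.6.
σ_R = |a|·σ_U = |-6|·12.6 = 75.6.
mean of R = a·mean of U + b = (-6)·98 + (-22) = -610.
Var(R) = a²·Var(U) = (-6)²·158.76 = 5715.36 (the additive constant -22 does not affect variance).

σ_R = 75.6, mean of R = -610, Var(R) = 5715.36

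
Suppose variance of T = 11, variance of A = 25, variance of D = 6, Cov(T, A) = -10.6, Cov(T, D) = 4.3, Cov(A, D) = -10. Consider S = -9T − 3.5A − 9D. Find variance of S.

variance of S = 1082.05

variance of S = a²·variance of T + b²·variance of A + c²·variance of D + 2ab·Cov(T, A) + 2ac·Cov(T, D) + 2bc·Cov(A, D), with a = -9, b = -3.5, c = -9.
= 891 + 306.25 + 486 + (-667.8) + 696.6 + (-630)
= 1082.05.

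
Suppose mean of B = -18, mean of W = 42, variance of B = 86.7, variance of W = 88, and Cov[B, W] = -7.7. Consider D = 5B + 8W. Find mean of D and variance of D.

mean of D = 5·mean of B + 8·mean of W = 5·(-18) + 8·42 = 246.
variance of D = a²·variance of B + b²·variance of W + 2ab·Cov[B, W] with a = 5, b = 8.
= 5²·86.7 + 8²·88 + 2·5·8·(-7.7)
= 2167.5 + 5632 + (-616) = 7183.5.

mean of D = 246, variance of D = 7183.5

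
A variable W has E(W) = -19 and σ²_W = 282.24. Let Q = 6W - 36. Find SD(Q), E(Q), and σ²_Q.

Q = 6W - 36 is linear with a = 6, b = -36.
SD(W) = √282.24 = 16.8.
SD(Q) = |a|·SD(W) = |6|·16.8 = 100.8.
E(Q) = a·E(W) + b = 6·(-19) + (-36) = -150.
σ²_Q = a²·σ²_W = 6²·282.24 = 10160.64 (the additive constant -36 does not affect variance).

SD(Q) = 100.8, E(Q) = -150, σ²_Q = 10160.64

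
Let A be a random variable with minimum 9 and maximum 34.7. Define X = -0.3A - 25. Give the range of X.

Range(X) = 7.71

Range of A = 34.7 − 9 = 25.7.
Range(X) = |a|·Range(A) = |-0.3|·25.7 = 7.71.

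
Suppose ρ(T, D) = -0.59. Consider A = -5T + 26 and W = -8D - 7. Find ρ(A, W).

ρ(A, W) = -0.59

Linear rescalings preserve correlation up to sign; here the slopes -5 and -8 have the same sign, so ρ(A, W) = ρ(T, D) = -0.59.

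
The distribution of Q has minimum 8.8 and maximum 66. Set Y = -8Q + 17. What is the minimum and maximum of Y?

a = -8 < 0, so order reverses: min(Y) = a·max(Q)+b = (-8)·66 + 17 = -511; max(Y) = a·min(Q)+b = (-8)·8.8 + 17 = -53.4.

min(Y) = -511, max(Y) = -53.4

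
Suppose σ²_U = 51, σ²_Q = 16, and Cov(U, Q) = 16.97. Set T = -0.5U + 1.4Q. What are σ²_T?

σ²_T = a²·σ²_U + b²·σ²_Q + 2ab·Cov(U, Q) with a = -0.5, b = 1.4.
= (-0.5)²·51 + 1.4²·16 + 2·(-0.5)·1.4·16.97
= 12.75 + 31.36 + (-23.758) = 20.352.

σ²_T = 20.352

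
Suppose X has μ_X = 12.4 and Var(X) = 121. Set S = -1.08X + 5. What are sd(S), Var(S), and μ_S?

S = -1.08X + 5 is linear with a = -1.08, b = 5.
sd(X) = √121 = 11.
sd(S) = |a|·sd(X) = |-1.08|·11 = 11.88.
Var(S) = a²·Var(X) = (-1.08)²·121 = 141.1344 (the additive constant 5 does not affect variance).
μ_S = a·μ_X + b = (-1.08)·12.4 + 5 = -8.392.

sd(S) = 11.88, Var(S) = 141.1344, μ_S = -8.392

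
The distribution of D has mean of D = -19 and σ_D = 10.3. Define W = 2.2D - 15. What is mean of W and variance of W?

W = 2.2D - 15 is linear with a = 2.2, b = -15.
mean of W = a·mean of D + b = 2.2·(-19) + (-15) = -56.8.
variance of D = 10.3² = 106.09.
variance of W = a²·variance of D = 2.2²·106.09 = 513.4756 (the additive constant -15 does not affect variance).

mean of W = -56.8, variance of W = 513.4756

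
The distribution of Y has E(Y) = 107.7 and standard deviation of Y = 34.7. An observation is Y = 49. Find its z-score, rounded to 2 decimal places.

z = (Y − E(Y)) / standard deviation of Y = (49 − 107.7) / 34.7 ≈ -1.69.

z = -1.69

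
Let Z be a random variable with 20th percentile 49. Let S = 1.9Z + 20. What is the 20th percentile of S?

20th percentile of S = 113.1

Since a = 1.9 > 0 the transformation is increasing, so the 20th percentile of S = a·(P_{20} of Z) + b = 1.9·49 + 20 = 113.1.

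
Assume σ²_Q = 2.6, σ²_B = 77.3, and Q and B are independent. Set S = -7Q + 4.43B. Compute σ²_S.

σ²_S = a²·σ²_Q + b²·σ²_B + 2ab·Cov[Q, B] with a = -7, b = 4.43.
Independence gives Cov[Q, B] = 0.
= (-7)²·2.6 + 4.43²·77.3 + 2·(-7)·4.43·0
= 127.4 + 1517.00477 + 0 = 1644.40477.

σ²_S = 1644.40477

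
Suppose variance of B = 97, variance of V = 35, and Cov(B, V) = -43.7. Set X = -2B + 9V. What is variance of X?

variance of X = 4796.2

variance of X = a²·variance of B + b²·variance of V + 2ab·Cov(B, V) with a = -2, b = 9.
= (-2)²·97 + 9²·35 + 2·(-2)·9·(-43.7)
= 388 + 2835 + 1573.2 = 4796.2.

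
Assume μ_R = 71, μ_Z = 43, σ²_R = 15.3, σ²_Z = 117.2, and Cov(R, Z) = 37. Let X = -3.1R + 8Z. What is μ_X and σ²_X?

μ_X = (-3.1)·μ_R + 8·μ_Z = (-3.1)·71 + 8·43 = 123.9.
σ²_X = a²·σ²_R + b²·σ²_Z + 2ab·Cov(R, Z) with a = -3.1, b = 8.
= (-3.1)²·15.3 + 8²·117.2 + 2·(-3.1)·8·37
= 147.033 + 7500.8 + (-1835.2) = 5812.633.

μ_X = 123.9, σ²_X = 5812.633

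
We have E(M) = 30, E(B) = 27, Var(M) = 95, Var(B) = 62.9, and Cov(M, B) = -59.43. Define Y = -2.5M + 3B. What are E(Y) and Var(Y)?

E(Y) = 6, Var(Y) = 2051.3

E(Y) = (-2.5)·E(M) + 3·E(B) = (-2.5)·30 + 3·27 = 6.
Var(Y) = a²·Var(M) + b²·Var(B) + 2ab·Cov(M, B) with a = -2.5, b = 3.
= (-2.5)²·95 + 3²·62.9 + 2·(-2.5)·3·(-59.43)
= 593.75 + 566.1 + 891.45 = 2051.3.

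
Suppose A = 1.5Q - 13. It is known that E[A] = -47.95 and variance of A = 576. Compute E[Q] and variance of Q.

From A = 1.5Q - 13: E[A] = a·E[Q] + b, so E[Q] = (E[A] − b)/a = (-47.95 − (-13))/1.5 = -23.3.
variance of A = a²·variance of Q, so variance of Q = 576/1.5² = 256.

E[Q] = -23.3, variance of Q = 256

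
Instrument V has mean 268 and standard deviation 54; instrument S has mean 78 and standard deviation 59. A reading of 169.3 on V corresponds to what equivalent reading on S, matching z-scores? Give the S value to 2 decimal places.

S = -29.84

z = (169.3 − 268)/54 ≈ -1.8278.
S = 78 + z·59 = 78 + (169.3 − 268)·59/54 ≈ -29.84.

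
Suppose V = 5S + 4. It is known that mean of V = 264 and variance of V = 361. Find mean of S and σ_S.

From V = 5S + 4: mean of V = a·mean of S + b, so mean of S = (mean of V − b)/a = (264 − 4)/5 = 52.
σ_V = √361 = 19.
σ_V = |a|·σ_S, so σ_S = 19/|5| = 3.8.

mean of S = 52, σ_S = 3.8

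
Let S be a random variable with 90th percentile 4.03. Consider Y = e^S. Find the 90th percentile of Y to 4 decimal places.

90th percentile of Y = 56.2609

e^S is increasing, so P_{90}(Y) = g(P_{90}(S)) ≈ 56.2609.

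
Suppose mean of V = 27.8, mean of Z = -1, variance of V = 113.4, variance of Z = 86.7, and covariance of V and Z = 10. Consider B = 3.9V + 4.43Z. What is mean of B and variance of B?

mean of B = 3.9·mean of V + 4.43·mean of Z = 3.9·27.8 + 4.43·(-1) = 103.99.
variance of B = a²·variance of V + b²·variance of Z + 2ab·covariance of V and Z with a = 3.9, b = 4.43.
= 3.9²·113.4 + 4.43²·86.7 + 2·3.9·4.43·10
= 1724.814 + 1701.47883 + 345.54 = 3771.83283.

mean of B = 103.99, variance of B = 3771.83283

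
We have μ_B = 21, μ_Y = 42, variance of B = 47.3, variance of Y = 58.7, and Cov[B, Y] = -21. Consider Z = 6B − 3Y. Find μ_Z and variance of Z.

μ_Z = 6·μ_B + (-3)·μ_Y = 6·21 + (-3)·42 = 0.
variance of Z = a²·variance of B + b²·variance of Y + 2ab·Cov[B, Y] with a = 6, b = -3.
= 6²·47.3 + (-3)²·58.7 + 2·6·(-3)·(-21)
= 1702.8 + 528.3 + 756 = 2987.1.

μ_Z = 0, variance of Z = 2987.1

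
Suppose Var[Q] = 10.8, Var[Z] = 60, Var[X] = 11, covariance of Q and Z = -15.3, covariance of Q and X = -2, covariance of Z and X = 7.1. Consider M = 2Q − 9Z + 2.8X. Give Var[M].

Var[M] = a²·Var[Q] + b²·Var[Z] + c²·Var[X] + 2ab·covariance of Q and Z + 2ac·covariance of Q and X + 2bc·covariance of Z and X, with a = 2, b = -9, c = 2.8.
= 43.2 + 4860 + 86.24 + 550.8 + (-22.4) + (-357.84)
= 5160.

Var[M] = 5160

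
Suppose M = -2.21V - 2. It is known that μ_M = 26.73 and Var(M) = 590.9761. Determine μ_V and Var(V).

From M = -2.21V - 2: μ_M = a·μ_V + b, so μ_V = (μ_M − b)/a = (26.73 − (-2))/(-2.21) = -13.
Var(M) = a²·Var(V), so Var(V) = 590.9761/(-2.21)² = 121.

μ_V = -13, Var(V) = 121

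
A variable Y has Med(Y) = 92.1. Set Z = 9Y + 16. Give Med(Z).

Med(Z) = 844.9

A linear map preserves order up to sign, so Med(Z) = a·Med(Y) + b = 9·92.1 + 16 = 844.9.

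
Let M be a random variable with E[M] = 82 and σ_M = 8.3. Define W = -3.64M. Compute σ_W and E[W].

W = -3.64M is linear with a = -3.64, b = 0.
σ_W = |a|·σ_M = |-3.64|·8.3 = 30.212.
E[W] = a·E[M] + b = (-3.64)·82 = -298.48.

σ_W = 30.212, E[W] = -298.48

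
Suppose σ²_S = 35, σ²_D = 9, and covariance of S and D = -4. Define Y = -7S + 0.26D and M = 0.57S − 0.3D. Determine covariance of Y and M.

By bilinearity, covariance of Y and M = ac·σ²_S + bd·σ²_D + (ad+bc)·covariance of S and D, with a=-7, b=0.26, c=0.57, d=-0.3.
ac·σ²_S = (-7)·0.57·35 = -139.65
bd·σ²_D = 0.26·(-0.3)·9 = -0.702
(ad+bc)·covariance of S and D = (2.2482)·(-4) = -8.9928
covariance of Y and M = -139.65 + (-0.702) + (-8.9928) = -149.3448.

covariance of Y and M = -149.3448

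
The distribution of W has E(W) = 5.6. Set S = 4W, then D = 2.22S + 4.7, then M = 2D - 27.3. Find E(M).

E(M) = 81.556

E(S) = 4·5.6 = 22.4.
E(D) = 2.22·22.4 + 4.7 = 54.428.
E(M) = 2·54.428 + (-27.3) = 81.556.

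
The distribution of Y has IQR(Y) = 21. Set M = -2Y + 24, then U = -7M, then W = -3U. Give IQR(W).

IQR(M) = |-2|·21 = 42.
IQR(U) = |-7|·42 = 294.
IQR(W) = |-3|·294 = 882.

IQR(W) = 882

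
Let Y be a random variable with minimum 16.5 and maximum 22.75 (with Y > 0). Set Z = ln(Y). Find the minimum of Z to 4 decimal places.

ln(Y) is increasing on this domain, so min(Z) comes from min(Y) = 16.5: min(Z) = ln(16.5) ≈ 2.8034.

min(Z) = 2.8034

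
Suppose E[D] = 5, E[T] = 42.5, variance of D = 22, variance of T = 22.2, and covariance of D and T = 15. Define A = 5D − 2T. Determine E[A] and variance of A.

E[A] = -60, variance of A = 338.8

E[A] = 5·E[D] + (-2)·E[T] = 5·5 + (-2)·42.5 = -60.
variance of A = a²·variance of D + b²·variance of T + 2ab·covariance of D and T with a = 5, b = -2.
= 5²·22 + (-2)²·22.2 + 2·5·(-2)·15
= 550 + 88.8 + (-300) = 338.8.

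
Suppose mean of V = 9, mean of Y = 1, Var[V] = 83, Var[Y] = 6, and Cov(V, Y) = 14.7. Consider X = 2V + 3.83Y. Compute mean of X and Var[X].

mean of X = 21.83, Var[X] = 645.2174

mean of X = 2·mean of V + 3.83·mean of Y = 2·9 + 3.83·1 = 21.83.
Var[X] = a²·Var[V] + b²·Var[Y] + 2ab·Cov(V, Y) with a = 2, b = 3.83.
= 2²·83 + 3.83²·6 + 2·2·3.83·14.7
= 332 + 88.0134 + 225.204 = 645.2174.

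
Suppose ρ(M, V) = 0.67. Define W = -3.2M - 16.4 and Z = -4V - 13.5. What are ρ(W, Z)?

Linear rescalings preserve correlation up to sign; here the slopes -3.2 and -4 have the same sign, so ρ(W, Z) = ρ(M, V) = 0.67.

ρ(W, Z) = 0.67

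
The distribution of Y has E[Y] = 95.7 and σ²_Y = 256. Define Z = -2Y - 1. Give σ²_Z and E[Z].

σ²_Z = 1024, E[Z] = -192.4

Z = -2Y - 1 is linear with a = -2, b = -1.
σ²_Z = a²·σ²_Y = (-2)²·256 = 1024 (the additive constant -1 does not affect variance).
E[Z] = a·E[Y] + b = (-2)·95.7 + (-1) = -192.4.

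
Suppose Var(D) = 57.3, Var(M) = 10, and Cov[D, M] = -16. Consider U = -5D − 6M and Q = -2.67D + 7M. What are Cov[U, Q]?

Cov[U, Q] = 648.635

By bilinearity, Cov[U, Q] = ac·Var(D) + bd·Var(M) + (ad+bc)·Cov[D, M], with a=-5, b=-6, c=-2.67, d=7.
ac·Var(D) = (-5)·(-2.67)·57.3 = 764.955
bd·Var(M) = (-6)·7·10 = -420
(ad+bc)·Cov[D, M] = (-18.98)·(-16) = 303.68
Cov[U, Q] = 764.955 + (-420) + 303.68 = 648.635.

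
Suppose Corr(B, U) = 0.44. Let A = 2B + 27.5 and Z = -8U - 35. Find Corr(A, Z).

Corr(A, Z) = -0.44

Linear rescalings preserve |correlation|; the slopes 2 and -8 have opposite signs, so the correlation flips sign: Corr(A, Z) = −Corr(B, U) = -0.44.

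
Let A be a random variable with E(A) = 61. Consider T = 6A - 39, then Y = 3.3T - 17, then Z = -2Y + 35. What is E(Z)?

E(T) = 6·61 + (-39) = 327.
E(Y) = 3.3·327 + (-17) = 1062.1.
E(Z) = (-2)·1062.1 + 35 = -2089.2.

E(Z) = -2089.2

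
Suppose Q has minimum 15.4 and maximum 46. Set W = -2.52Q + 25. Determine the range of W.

Range(W) = 77.112

Range of Q = 46 − 15.4 = 30.6.
Range(W) = |a|·Range(Q) = |-2.52|·30.6 = 77.112.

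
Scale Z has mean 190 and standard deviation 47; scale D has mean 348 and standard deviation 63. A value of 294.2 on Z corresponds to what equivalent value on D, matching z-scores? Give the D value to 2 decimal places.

z = (294.2 − 190)/47 ≈ 2.217.
D = 348 + z·63 = 348 + (294.2 − 190)·63/47 ≈ 487.67.

D = 487.67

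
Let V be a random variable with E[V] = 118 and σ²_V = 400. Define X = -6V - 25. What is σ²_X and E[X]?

σ²_X = 14400, E[X] = -733

X = -6V - 25 is linear with a = -6, b = -25.
σ²_X = a²·σ²_V = (-6)²·400 = 14400 (the additive constant -25 does not affect variance).
E[X] = a·E[V] + b = (-6)·118 + (-25) = -733.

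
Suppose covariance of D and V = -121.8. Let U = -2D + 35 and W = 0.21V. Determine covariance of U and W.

covariance of U and W = a·c·covariance of D and V = (-2)·0.21·(-121.8) = 51.156. Additive constants drop out.

covariance of U and W = 51.156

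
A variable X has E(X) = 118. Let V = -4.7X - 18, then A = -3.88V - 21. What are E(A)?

E(V) = (-4.7)·118 + (-18) = -572.6.
E(A) = (-3.88)·(-572.6) + (-21) = 2200.688.

E(A) = 2200.688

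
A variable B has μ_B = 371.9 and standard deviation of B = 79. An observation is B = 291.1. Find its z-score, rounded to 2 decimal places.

z = -1.02

z = (B − μ_B) / standard deviation of B = (291.1 − 371.9) / 79 ≈ -1.02.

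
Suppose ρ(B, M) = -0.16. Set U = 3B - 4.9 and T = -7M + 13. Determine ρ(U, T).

ρ(U, T) = 0.16

Linear rescalings preserve |correlation|; the slopes 3 and -7 have opposite signs, so the correlation flips sign: ρ(U, T) = −ρ(B, M) = 0.16.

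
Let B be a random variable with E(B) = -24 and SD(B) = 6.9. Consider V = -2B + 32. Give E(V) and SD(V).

V = -2B + 32 is linear with a = -2, b = 32.
E(V) = a·E(B) + b = (-2)·(-24) + 32 = 80.
SD(V) = |a|·SD(B) = |-2|·6.9 = 13.8.

E(V) = 80, SD(V) = 13.8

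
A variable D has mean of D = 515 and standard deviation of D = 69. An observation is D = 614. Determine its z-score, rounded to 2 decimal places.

z = (D − mean of D) / standard deviation of D = (614 − 515) / 69 ≈ 1.43.

z = 1.43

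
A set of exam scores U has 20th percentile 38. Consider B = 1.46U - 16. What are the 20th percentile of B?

Since a = 1.46 > 0 the transformation is increasing, so the 20th percentile of B = a·(P_{20} of U) + b = 1.46·38 + (-16) = 39.48.

20th percentile of B = 39.48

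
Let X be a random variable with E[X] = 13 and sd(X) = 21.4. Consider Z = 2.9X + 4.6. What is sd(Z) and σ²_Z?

sd(Z) = 62.06, σ²_Z = 3851.4436

Z = 2.9X + 4.6 is linear with a = 2.9, b = 4.6.
sd(Z) = |a|·sd(X) = |2.9|·21.4 = 62.06.
σ²_X = 21.4² = 457.96.
σ²_Z = a²·σ²_X = 2.9²·457.96 = 3851.4436 (the additive constant 4.6 does not affect variance).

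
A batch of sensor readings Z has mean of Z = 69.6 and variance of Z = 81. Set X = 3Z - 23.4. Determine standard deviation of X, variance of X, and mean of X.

standard deviation of X = 27, variance of X = 729, mean of X = 185.4

X = 3Z - 23.4 is linear with a = 3, b = -23.4.
standard deviation of Z = √81 = 9.
standard deviation of X = |a|·standard deviation of Z = |3|·9 = 27.
variance of X = a²·variance of Z = 3²·81 = 729 (the additive constant -23.4 does not affect variance).
mean of X = a·mean of Z + b = 3·69.6 + (-23.4) = 185.4.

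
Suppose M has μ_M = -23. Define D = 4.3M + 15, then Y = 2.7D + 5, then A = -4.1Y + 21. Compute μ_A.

μ_A = 929.273

μ_D = 4.3·(-23) + 15 = -83.9.
μ_Y = 2.7·(-83.9) + 5 = -221.53.
μ_A = (-4.1)·(-221.53) + 21 = 929.273.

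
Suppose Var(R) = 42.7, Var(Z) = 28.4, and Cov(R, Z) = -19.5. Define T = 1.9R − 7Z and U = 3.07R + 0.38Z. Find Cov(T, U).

By bilinearity, Cov(T, U) = ac·Var(R) + bd·Var(Z) + (ad+bc)·Cov(R, Z), with a=1.9, b=-7, c=3.07, d=0.38.
ac·Var(R) = 1.9·3.07·42.7 = 249.0691
bd·Var(Z) = (-7)·0.38·28.4 = -75.544
(ad+bc)·Cov(R, Z) = (-20.768)·(-19.5) = 404.976
Cov(T, U) = 249.0691 + (-75.544) + 404.976 = 578.5011.

Cov(T, U) = 578.5011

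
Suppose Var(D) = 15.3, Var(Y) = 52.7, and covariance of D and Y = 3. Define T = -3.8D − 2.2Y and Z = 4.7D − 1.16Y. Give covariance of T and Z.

covariance of T and Z = -156.5636

By bilinearity, covariance of T and Z = ac·Var(D) + bd·Var(Y) + (ad+bc)·covariance of D and Y, with a=-3.8, b=-2.2, c=4.7, d=-1.16.
ac·Var(D) = (-3.8)·4.7·15.3 = -273.258
bd·Var(Y) = (-2.2)·(-1.16)·52.7 = 134.4904
(ad+bc)·covariance of D and Y = (-5.932)·3 = -17.796
covariance of T and Z = -273.258 + 134.4904 + (-17.796) = -156.5636.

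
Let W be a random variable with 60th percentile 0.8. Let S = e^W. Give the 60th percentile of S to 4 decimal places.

60th percentile of S = 2.2255

e^W is increasing, so P_{60}(S) = g(P_{60}(W)) ≈ 2.2255.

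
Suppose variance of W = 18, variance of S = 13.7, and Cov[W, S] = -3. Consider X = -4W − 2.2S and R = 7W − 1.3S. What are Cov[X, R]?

By bilinearity, Cov[X, R] = ac·variance of W + bd·variance of S + (ad+bc)·Cov[W, S], with a=-4, b=-2.2, c=7, d=-1.3.
ac·variance of W = (-4)·7·18 = -504
bd·variance of S = (-2.2)·(-1.3)·13.7 = 39.182
(ad+bc)·Cov[W, S] = (-10.2)·(-3) = 30.6
Cov[X, R] = -504 + 39.182 + 30.6 = -434.218.

Cov[X, R] = -434.218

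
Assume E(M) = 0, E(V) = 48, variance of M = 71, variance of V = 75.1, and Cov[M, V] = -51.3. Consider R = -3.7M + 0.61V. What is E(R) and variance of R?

E(R) = 29.28, variance of R = 1231.50291

E(R) = (-3.7)·E(M) + 0.61·E(V) = (-3.7)·0 + 0.61·48 = 29.28.
variance of R = a²·variance of M + b²·variance of V + 2ab·Cov[M, V] with a = -3.7, b = 0.61.
= (-3.7)²·71 + 0.61²·75.1 + 2·(-3.7)·0.61·(-51.3)
= 971.99 + 27.94471 + 231.5682 = 1231.50291.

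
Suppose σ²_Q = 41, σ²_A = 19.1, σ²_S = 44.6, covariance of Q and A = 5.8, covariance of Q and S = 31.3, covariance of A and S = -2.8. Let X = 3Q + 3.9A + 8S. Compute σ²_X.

σ²_X = a²·σ²_Q + b²·σ²_A + c²·σ²_S + 2ab·covariance of Q and A + 2ac·covariance of Q and S + 2bc·covariance of A and S, with a = 3, b = 3.9, c = 8.
= 369 + 290.511 + 2854.4 + 135.72 + 1502.4 + (-174.72)
= 4977.311.

σ²_X = 4977.311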